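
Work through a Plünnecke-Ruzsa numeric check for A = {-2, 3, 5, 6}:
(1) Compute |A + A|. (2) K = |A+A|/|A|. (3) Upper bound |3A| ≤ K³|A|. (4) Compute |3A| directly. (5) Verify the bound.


|A| = 4.
Step 1: Compute A + A by enumerating all 16 pairs.
A + A = {-4, 1, 3, 4, 6, 8, 9, 10, 11, 12}, so |A + A| = 10.
Step 2: Doubling constant K = |A + A|/|A| = 10/4 = 10/4 ≈ 2.5000.
Step 3: Plünnecke-Ruzsa gives |3A| ≤ K³·|A| = (2.5000)³ · 4 ≈ 62.5000.
Step 4: Compute 3A = A + A + A directly by enumerating all triples (a,b,c) ∈ A³; |3A| = 18.
Step 5: Check 18 ≤ 62.5000? Yes ✓.

K = 10/4, Plünnecke-Ruzsa bound K³|A| ≈ 62.5000, |3A| = 18, inequality holds.


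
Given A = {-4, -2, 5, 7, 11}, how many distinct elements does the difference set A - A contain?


A - A = {a - a' : a, a' ∈ A}; |A| = 5.
Bounds: 2|A|-1 ≤ |A - A| ≤ |A|² - |A| + 1, i.e. 9 ≤ |A - A| ≤ 21.
Note: 0 ∈ A - A always (from a - a). The set is symmetric: if d ∈ A - A then -d ∈ A - A.
Enumerate nonzero differences d = a - a' with a > a' (then include -d):
Positive differences: {2, 4, 6, 7, 9, 11, 13, 15}
Full difference set: {0} ∪ (positive diffs) ∪ (negative diffs).
|A - A| = 1 + 2·8 = 17 (matches direct enumeration: 17).

|A - A| = 17


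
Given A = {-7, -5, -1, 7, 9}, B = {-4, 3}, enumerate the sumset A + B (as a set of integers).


A + B = {a + b : a ∈ A, b ∈ B}.
Enumerate all |A|·|B| = 5·2 = 10 pairs (a, b) and collect distinct sums.
a = -7: -7+-4=-11, -7+3=-4
a = -5: -5+-4=-9, -5+3=-2
a = -1: -1+-4=-5, -1+3=2
a = 7: 7+-4=3, 7+3=10
a = 9: 9+-4=5, 9+3=12
Collecting distinct sums: A + B = {-11, -9, -5, -4, -2, 2, 3, 5, 10, 12}
|A + B| = 10

A + B = {-11, -9, -5, -4, -2, 2, 3, 5, 10, 12}


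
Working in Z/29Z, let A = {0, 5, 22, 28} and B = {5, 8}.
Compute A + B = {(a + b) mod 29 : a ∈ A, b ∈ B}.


Work in Z/29Z: reduce every sum a + b modulo 29.
Enumerate all 8 pairs:
a = 0: 0+5=5, 0+8=8
a = 5: 5+5=10, 5+8=13
a = 22: 22+5=27, 22+8=1
a = 28: 28+5=4, 28+8=7
Distinct residues collected: {1, 4, 5, 7, 8, 10, 13, 27}
|A + B| = 8 (out of 29 total residues).

A + B = {1, 4, 5, 7, 8, 10, 13, 27}


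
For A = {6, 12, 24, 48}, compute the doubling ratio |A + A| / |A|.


|A| = 4.
Compute A + A by enumerating all 16 pairs.
A + A = {12, 18, 24, 30, 36, 48, 54, 60, 72, 96}, so |A + A| = 10.
K = |A + A| / |A| = 10/4 = 5/2 ≈ 2.5000.
Reference: AP of size 4 gives K = 7/4 ≈ 1.7500; a fully generic set of size 4 gives K ≈ 2.5000.

|A| = 4, |A + A| = 10, K = 10/4 = 5/2.


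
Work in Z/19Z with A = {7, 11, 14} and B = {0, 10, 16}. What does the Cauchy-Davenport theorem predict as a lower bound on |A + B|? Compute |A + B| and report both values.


Cauchy-Davenport: |A + B| ≥ min(p, |A| + |B| - 1) for A, B nonempty in Z/pZ.
|A| = 3, |B| = 3, p = 19.
CD lower bound = min(19, 3 + 3 - 1) = min(19, 5) = 5.
Compute A + B mod 19 directly:
a = 7: 7+0=7, 7+10=17, 7+16=4
a = 11: 11+0=11, 11+10=2, 11+16=8
a = 14: 14+0=14, 14+10=5, 14+16=11
A + B = {2, 4, 5, 7, 8, 11, 14, 17}, so |A + B| = 8.
Verify: 8 ≥ 5? Yes ✓.

CD lower bound = 5, actual |A + B| = 8.


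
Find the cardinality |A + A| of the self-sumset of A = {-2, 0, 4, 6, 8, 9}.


A + A = {a + a' : a, a' ∈ A}; |A| = 6.
General bounds: 2|A| - 1 ≤ |A + A| ≤ |A|(|A|+1)/2, i.e. 11 ≤ |A + A| ≤ 21.
Lower bound 2|A|-1 is attained iff A is an arithmetic progression.
Enumerate sums a + a' for a ≤ a' (symmetric, so this suffices):
a = -2: -2+-2=-4, -2+0=-2, -2+4=2, -2+6=4, -2+8=6, -2+9=7
a = 0: 0+0=0, 0+4=4, 0+6=6, 0+8=8, 0+9=9
a = 4: 4+4=8, 4+6=10, 4+8=12, 4+9=13
a = 6: 6+6=12, 6+8=14, 6+9=15
a = 8: 8+8=16, 8+9=17
a = 9: 9+9=18
Distinct sums: {-4, -2, 0, 2, 4, 6, 7, 8, 9, 10, 12, 13, 14, 15, 16, 17, 18}
|A + A| = 17

|A + A| = 17


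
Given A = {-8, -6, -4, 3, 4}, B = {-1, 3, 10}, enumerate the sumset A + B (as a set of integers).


A + B = {a + b : a ∈ A, b ∈ B}.
Enumerate all |A|·|B| = 5·3 = 15 pairs (a, b) and collect distinct sums.
a = -8: -8+-1=-9, -8+3=-5, -8+10=2
a = -6: -6+-1=-7, -6+3=-3, -6+10=4
a = -4: -4+-1=-5, -4+3=-1, -4+10=6
a = 3: 3+-1=2, 3+3=6, 3+10=13
a = 4: 4+-1=3, 4+3=7, 4+10=14
Collecting distinct sums: A + B = {-9, -7, -5, -3, -1, 2, 3, 4, 6, 7, 13, 14}
|A + B| = 12

A + B = {-9, -7, -5, -3, -1, 2, 3, 4, 6, 7, 13, 14}


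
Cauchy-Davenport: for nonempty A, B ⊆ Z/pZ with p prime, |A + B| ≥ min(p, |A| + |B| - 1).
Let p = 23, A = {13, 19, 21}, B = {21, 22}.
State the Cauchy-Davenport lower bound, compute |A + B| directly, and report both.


Cauchy-Davenport: |A + B| ≥ min(p, |A| + |B| - 1) for A, B nonempty in Z/pZ.
|A| = 3, |B| = 2, p = 23.
CD lower bound = min(23, 3 + 2 - 1) = min(23, 4) = 4.
Compute A + B mod 23 directly:
a = 13: 13+21=11, 13+22=12
a = 19: 19+21=17, 19+22=18
a = 21: 21+21=19, 21+22=20
A + B = {11, 12, 17, 18, 19, 20}, so |A + B| = 6.
Verify: 6 ≥ 4? Yes ✓.

CD lower bound = 4, actual |A + B| = 6.


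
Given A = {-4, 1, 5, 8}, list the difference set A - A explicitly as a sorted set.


A - A = {a - a' : a, a' ∈ A}.
Compute a - a' for each ordered pair (a, a'):
a = -4: -4--4=0, -4-1=-5, -4-5=-9, -4-8=-12
a = 1: 1--4=5, 1-1=0, 1-5=-4, 1-8=-7
a = 5: 5--4=9, 5-1=4, 5-5=0, 5-8=-3
a = 8: 8--4=12, 8-1=7, 8-5=3, 8-8=0
Collecting distinct values (and noting 0 appears from a-a):
A - A = {-12, -9, -7, -5, -4, -3, 0, 3, 4, 5, 7, 9, 12}
|A - A| = 13

A - A = {-12, -9, -7, -5, -4, -3, 0, 3, 4, 5, 7, 9, 12}


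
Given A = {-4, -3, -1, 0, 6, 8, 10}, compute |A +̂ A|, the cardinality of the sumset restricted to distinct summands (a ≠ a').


Restricted sumset: A +̂ A = {a + a' : a ∈ A, a' ∈ A, a ≠ a'}.
Equivalently, take A + A and drop any sum 2a that is achievable ONLY as a + a for a ∈ A (i.e. sums representable only with equal summands).
Enumerate pairs (a, a') with a < a' (symmetric, so each unordered pair gives one sum; this covers all a ≠ a'):
  -4 + -3 = -7
  -4 + -1 = -5
  -4 + 0 = -4
  -4 + 6 = 2
  -4 + 8 = 4
  -4 + 10 = 6
  -3 + -1 = -4
  -3 + 0 = -3
  -3 + 6 = 3
  -3 + 8 = 5
  -3 + 10 = 7
  -1 + 0 = -1
  -1 + 6 = 5
  -1 + 8 = 7
  -1 + 10 = 9
  0 + 6 = 6
  0 + 8 = 8
  0 + 10 = 10
  6 + 8 = 14
  6 + 10 = 16
  8 + 10 = 18
Collected distinct sums: {-7, -5, -4, -3, -1, 2, 3, 4, 5, 6, 7, 8, 9, 10, 14, 16, 18}
|A +̂ A| = 17
(Reference bound: |A +̂ A| ≥ 2|A| - 3 for |A| ≥ 2, with |A| = 7 giving ≥ 11.)

|A +̂ A| = 17


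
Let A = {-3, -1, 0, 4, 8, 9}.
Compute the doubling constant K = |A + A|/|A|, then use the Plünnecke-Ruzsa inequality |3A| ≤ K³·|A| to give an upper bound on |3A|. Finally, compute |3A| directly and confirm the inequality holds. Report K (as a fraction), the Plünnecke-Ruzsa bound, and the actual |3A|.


|A| = 6.
Step 1: Compute A + A by enumerating all 36 pairs.
A + A = {-6, -4, -3, -2, -1, 0, 1, 3, 4, 5, 6, 7, 8, 9, 12, 13, 16, 17, 18}, so |A + A| = 19.
Step 2: Doubling constant K = |A + A|/|A| = 19/6 = 19/6 ≈ 3.1667.
Step 3: Plünnecke-Ruzsa gives |3A| ≤ K³·|A| = (3.1667)³ · 6 ≈ 190.5278.
Step 4: Compute 3A = A + A + A directly by enumerating all triples (a,b,c) ∈ A³; |3A| = 34.
Step 5: Check 34 ≤ 190.5278? Yes ✓.

K = 19/6, Plünnecke-Ruzsa bound K³|A| ≈ 190.5278, |3A| = 34, inequality holds.


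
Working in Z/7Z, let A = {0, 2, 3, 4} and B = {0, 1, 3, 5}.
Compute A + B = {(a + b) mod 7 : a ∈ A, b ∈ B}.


Work in Z/7Z: reduce every sum a + b modulo 7.
Enumerate all 16 pairs:
a = 0: 0+0=0, 0+1=1, 0+3=3, 0+5=5
a = 2: 2+0=2, 2+1=3, 2+3=5, 2+5=0
a = 3: 3+0=3, 3+1=4, 3+3=6, 3+5=1
a = 4: 4+0=4, 4+1=5, 4+3=0, 4+5=2
Distinct residues collected: {0, 1, 2, 3, 4, 5, 6}
|A + B| = 7 (out of 7 total residues).

A + B = {0, 1, 2, 3, 4, 5, 6}


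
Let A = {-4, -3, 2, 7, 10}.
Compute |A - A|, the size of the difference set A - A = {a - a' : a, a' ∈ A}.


A - A = {a - a' : a, a' ∈ A}; |A| = 5.
Bounds: 2|A|-1 ≤ |A - A| ≤ |A|² - |A| + 1, i.e. 9 ≤ |A - A| ≤ 21.
Note: 0 ∈ A - A always (from a - a). The set is symmetric: if d ∈ A - A then -d ∈ A - A.
Enumerate nonzero differences d = a - a' with a > a' (then include -d):
Positive differences: {1, 3, 5, 6, 8, 10, 11, 13, 14}
Full difference set: {0} ∪ (positive diffs) ∪ (negative diffs).
|A - A| = 1 + 2·9 = 19 (matches direct enumeration: 19).

|A - A| = 19


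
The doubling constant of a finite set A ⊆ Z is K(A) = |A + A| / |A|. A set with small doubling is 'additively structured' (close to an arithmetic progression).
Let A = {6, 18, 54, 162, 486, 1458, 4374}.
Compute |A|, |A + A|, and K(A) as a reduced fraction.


|A| = 7.
Compute A + A by enumerating all 49 pairs.
A + A = {12, 24, 36, 60, 72, 108, 168, 180, 216, 324, 492, 504, 540, 648, 972, 1464, 1476, 1512, 1620, 1944, 2916, 4380, 4392, 4428, 4536, 4860, 5832, 8748}, so |A + A| = 28.
K = |A + A| / |A| = 28/7 = 4/1 ≈ 4.0000.
Reference: AP of size 7 gives K = 13/7 ≈ 1.8571; a fully generic set of size 7 gives K ≈ 4.0000.

|A| = 7, |A + A| = 28, K = 28/7 = 4/1.


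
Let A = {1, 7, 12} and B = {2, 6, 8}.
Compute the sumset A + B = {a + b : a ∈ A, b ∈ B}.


A + B = {a + b : a ∈ A, b ∈ B}.
Enumerate all |A|·|B| = 3·3 = 9 pairs (a, b) and collect distinct sums.
a = 1: 1+2=3, 1+6=7, 1+8=9
a = 7: 7+2=9, 7+6=13, 7+8=15
a = 12: 12+2=14, 12+6=18, 12+8=20
Collecting distinct sums: A + B = {3, 7, 9, 13, 14, 15, 18, 20}
|A + B| = 8

A + B = {3, 7, 9, 13, 14, 15, 18, 20}


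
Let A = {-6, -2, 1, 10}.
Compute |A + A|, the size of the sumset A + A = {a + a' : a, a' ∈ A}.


A + A = {a + a' : a, a' ∈ A}; |A| = 4.
General bounds: 2|A| - 1 ≤ |A + A| ≤ |A|(|A|+1)/2, i.e. 7 ≤ |A + A| ≤ 10.
Lower bound 2|A|-1 is attained iff A is an arithmetic progression.
Enumerate sums a + a' for a ≤ a' (symmetric, so this suffices):
a = -6: -6+-6=-12, -6+-2=-8, -6+1=-5, -6+10=4
a = -2: -2+-2=-4, -2+1=-1, -2+10=8
a = 1: 1+1=2, 1+10=11
a = 10: 10+10=20
Distinct sums: {-12, -8, -5, -4, -1, 2, 4, 8, 11, 20}
|A + A| = 10

|A + A| = 10


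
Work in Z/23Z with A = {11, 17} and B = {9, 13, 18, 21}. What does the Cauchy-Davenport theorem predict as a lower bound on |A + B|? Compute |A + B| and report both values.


Cauchy-Davenport: |A + B| ≥ min(p, |A| + |B| - 1) for A, B nonempty in Z/pZ.
|A| = 2, |B| = 4, p = 23.
CD lower bound = min(23, 2 + 4 - 1) = min(23, 5) = 5.
Compute A + B mod 23 directly:
a = 11: 11+9=20, 11+13=1, 11+18=6, 11+21=9
a = 17: 17+9=3, 17+13=7, 17+18=12, 17+21=15
A + B = {1, 3, 6, 7, 9, 12, 15, 20}, so |A + B| = 8.
Verify: 8 ≥ 5? Yes ✓.

CD lower bound = 5, actual |A + B| = 8.


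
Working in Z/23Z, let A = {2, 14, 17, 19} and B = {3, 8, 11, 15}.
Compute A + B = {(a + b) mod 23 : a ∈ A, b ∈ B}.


Work in Z/23Z: reduce every sum a + b modulo 23.
Enumerate all 16 pairs:
a = 2: 2+3=5, 2+8=10, 2+11=13, 2+15=17
a = 14: 14+3=17, 14+8=22, 14+11=2, 14+15=6
a = 17: 17+3=20, 17+8=2, 17+11=5, 17+15=9
a = 19: 19+3=22, 19+8=4, 19+11=7, 19+15=11
Distinct residues collected: {2, 4, 5, 6, 7, 9, 10, 11, 13, 17, 20, 22}
|A + B| = 12 (out of 23 total residues).

A + B = {2, 4, 5, 6, 7, 9, 10, 11, 13, 17, 20, 22}


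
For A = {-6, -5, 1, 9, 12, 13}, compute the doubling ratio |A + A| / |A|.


|A| = 6.
Compute A + A by enumerating all 36 pairs.
A + A = {-12, -11, -10, -5, -4, 2, 3, 4, 6, 7, 8, 10, 13, 14, 18, 21, 22, 24, 25, 26}, so |A + A| = 20.
K = |A + A| / |A| = 20/6 = 10/3 ≈ 3.3333.
Reference: AP of size 6 gives K = 11/6 ≈ 1.8333; a fully generic set of size 6 gives K ≈ 3.5000.

|A| = 6, |A + A| = 20, K = 20/6 = 10/3.


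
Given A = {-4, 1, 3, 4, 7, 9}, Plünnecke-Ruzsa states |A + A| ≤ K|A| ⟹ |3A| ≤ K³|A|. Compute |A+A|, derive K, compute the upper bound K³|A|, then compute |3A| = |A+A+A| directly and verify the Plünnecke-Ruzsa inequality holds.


|A| = 6.
Step 1: Compute A + A by enumerating all 36 pairs.
A + A = {-8, -3, -1, 0, 2, 3, 4, 5, 6, 7, 8, 10, 11, 12, 13, 14, 16, 18}, so |A + A| = 18.
Step 2: Doubling constant K = |A + A|/|A| = 18/6 = 18/6 ≈ 3.0000.
Step 3: Plünnecke-Ruzsa gives |3A| ≤ K³·|A| = (3.0000)³ · 6 ≈ 162.0000.
Step 4: Compute 3A = A + A + A directly by enumerating all triples (a,b,c) ∈ A³; |3A| = 32.
Step 5: Check 32 ≤ 162.0000? Yes ✓.

K = 18/6, Plünnecke-Ruzsa bound K³|A| ≈ 162.0000, |3A| = 32, inequality holds.


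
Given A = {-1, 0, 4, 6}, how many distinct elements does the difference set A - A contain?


A - A = {a - a' : a, a' ∈ A}; |A| = 4.
Bounds: 2|A|-1 ≤ |A - A| ≤ |A|² - |A| + 1, i.e. 7 ≤ |A - A| ≤ 13.
Note: 0 ∈ A - A always (from a - a). The set is symmetric: if d ∈ A - A then -d ∈ A - A.
Enumerate nonzero differences d = a - a' with a > a' (then include -d):
Positive differences: {1, 2, 4, 5, 6, 7}
Full difference set: {0} ∪ (positive diffs) ∪ (negative diffs).
|A - A| = 1 + 2·6 = 13 (matches direct enumeration: 13).

|A - A| = 13


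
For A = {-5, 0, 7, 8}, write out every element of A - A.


A - A = {a - a' : a, a' ∈ A}.
Compute a - a' for each ordered pair (a, a'):
a = -5: -5--5=0, -5-0=-5, -5-7=-12, -5-8=-13
a = 0: 0--5=5, 0-0=0, 0-7=-7, 0-8=-8
a = 7: 7--5=12, 7-0=7, 7-7=0, 7-8=-1
a = 8: 8--5=13, 8-0=8, 8-7=1, 8-8=0
Collecting distinct values (and noting 0 appears from a-a):
A - A = {-13, -12, -8, -7, -5, -1, 0, 1, 5, 7, 8, 12, 13}
|A - A| = 13

A - A = {-13, -12, -8, -7, -5, -1, 0, 1, 5, 7, 8, 12, 13}


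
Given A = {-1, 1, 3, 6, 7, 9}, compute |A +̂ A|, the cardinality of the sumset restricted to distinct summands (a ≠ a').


Restricted sumset: A +̂ A = {a + a' : a ∈ A, a' ∈ A, a ≠ a'}.
Equivalently, take A + A and drop any sum 2a that is achievable ONLY as a + a for a ∈ A (i.e. sums representable only with equal summands).
Enumerate pairs (a, a') with a < a' (symmetric, so each unordered pair gives one sum; this covers all a ≠ a'):
  -1 + 1 = 0
  -1 + 3 = 2
  -1 + 6 = 5
  -1 + 7 = 6
  -1 + 9 = 8
  1 + 3 = 4
  1 + 6 = 7
  1 + 7 = 8
  1 + 9 = 10
  3 + 6 = 9
  3 + 7 = 10
  3 + 9 = 12
  6 + 7 = 13
  6 + 9 = 15
  7 + 9 = 16
Collected distinct sums: {0, 2, 4, 5, 6, 7, 8, 9, 10, 12, 13, 15, 16}
|A +̂ A| = 13
(Reference bound: |A +̂ A| ≥ 2|A| - 3 for |A| ≥ 2, with |A| = 6 giving ≥ 9.)

|A +̂ A| = 13


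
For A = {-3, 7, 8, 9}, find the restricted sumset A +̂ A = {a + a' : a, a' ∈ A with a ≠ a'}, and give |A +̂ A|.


Restricted sumset: A +̂ A = {a + a' : a ∈ A, a' ∈ A, a ≠ a'}.
Equivalently, take A + A and drop any sum 2a that is achievable ONLY as a + a for a ∈ A (i.e. sums representable only with equal summands).
Enumerate pairs (a, a') with a < a' (symmetric, so each unordered pair gives one sum; this covers all a ≠ a'):
  -3 + 7 = 4
  -3 + 8 = 5
  -3 + 9 = 6
  7 + 8 = 15
  7 + 9 = 16
  8 + 9 = 17
Collected distinct sums: {4, 5, 6, 15, 16, 17}
|A +̂ A| = 6
(Reference bound: |A +̂ A| ≥ 2|A| - 3 for |A| ≥ 2, with |A| = 4 giving ≥ 5.)

|A +̂ A| = 6


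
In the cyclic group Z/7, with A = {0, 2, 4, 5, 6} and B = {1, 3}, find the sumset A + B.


Work in Z/7Z: reduce every sum a + b modulo 7.
Enumerate all 10 pairs:
a = 0: 0+1=1, 0+3=3
a = 2: 2+1=3, 2+3=5
a = 4: 4+1=5, 4+3=0
a = 5: 5+1=6, 5+3=1
a = 6: 6+1=0, 6+3=2
Distinct residues collected: {0, 1, 2, 3, 5, 6}
|A + B| = 6 (out of 7 total residues).

A + B = {0, 1, 2, 3, 5, 6}


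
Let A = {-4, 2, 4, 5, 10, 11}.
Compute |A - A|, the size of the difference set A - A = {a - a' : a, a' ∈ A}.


A - A = {a - a' : a, a' ∈ A}; |A| = 6.
Bounds: 2|A|-1 ≤ |A - A| ≤ |A|² - |A| + 1, i.e. 11 ≤ |A - A| ≤ 31.
Note: 0 ∈ A - A always (from a - a). The set is symmetric: if d ∈ A - A then -d ∈ A - A.
Enumerate nonzero differences d = a - a' with a > a' (then include -d):
Positive differences: {1, 2, 3, 5, 6, 7, 8, 9, 14, 15}
Full difference set: {0} ∪ (positive diffs) ∪ (negative diffs).
|A - A| = 1 + 2·10 = 21 (matches direct enumeration: 21).

|A - A| = 21


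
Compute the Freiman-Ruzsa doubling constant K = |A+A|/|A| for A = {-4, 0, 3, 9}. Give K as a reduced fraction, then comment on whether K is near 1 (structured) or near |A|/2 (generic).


|A| = 4.
Compute A + A by enumerating all 16 pairs.
A + A = {-8, -4, -1, 0, 3, 5, 6, 9, 12, 18}, so |A + A| = 10.
K = |A + A| / |A| = 10/4 = 5/2 ≈ 2.5000.
Reference: AP of size 4 gives K = 7/4 ≈ 1.7500; a fully generic set of size 4 gives K ≈ 2.5000.

|A| = 4, |A + A| = 10, K = 10/4 = 5/2.


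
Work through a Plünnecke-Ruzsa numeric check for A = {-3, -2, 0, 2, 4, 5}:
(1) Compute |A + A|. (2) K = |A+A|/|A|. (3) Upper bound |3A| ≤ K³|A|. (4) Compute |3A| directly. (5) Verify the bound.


|A| = 6.
Step 1: Compute A + A by enumerating all 36 pairs.
A + A = {-6, -5, -4, -3, -2, -1, 0, 1, 2, 3, 4, 5, 6, 7, 8, 9, 10}, so |A + A| = 17.
Step 2: Doubling constant K = |A + A|/|A| = 17/6 = 17/6 ≈ 2.8333.
Step 3: Plünnecke-Ruzsa gives |3A| ≤ K³·|A| = (2.8333)³ · 6 ≈ 136.4722.
Step 4: Compute 3A = A + A + A directly by enumerating all triples (a,b,c) ∈ A³; |3A| = 25.
Step 5: Check 25 ≤ 136.4722? Yes ✓.

K = 17/6, Plünnecke-Ruzsa bound K³|A| ≈ 136.4722, |3A| = 25, inequality holds.


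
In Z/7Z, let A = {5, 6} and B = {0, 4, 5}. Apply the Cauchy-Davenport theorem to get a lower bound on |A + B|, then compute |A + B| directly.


Cauchy-Davenport: |A + B| ≥ min(p, |A| + |B| - 1) for A, B nonempty in Z/pZ.
|A| = 2, |B| = 3, p = 7.
CD lower bound = min(7, 2 + 3 - 1) = min(7, 4) = 4.
Compute A + B mod 7 directly:
a = 5: 5+0=5, 5+4=2, 5+5=3
a = 6: 6+0=6, 6+4=3, 6+5=4
A + B = {2, 3, 4, 5, 6}, so |A + B| = 5.
Verify: 5 ≥ 4? Yes ✓.

CD lower bound = 4, actual |A + B| = 5.


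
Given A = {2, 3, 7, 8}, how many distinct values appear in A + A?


A + A = {a + a' : a, a' ∈ A}; |A| = 4.
General bounds: 2|A| - 1 ≤ |A + A| ≤ |A|(|A|+1)/2, i.e. 7 ≤ |A + A| ≤ 10.
Lower bound 2|A|-1 is attained iff A is an arithmetic progression.
Enumerate sums a + a' for a ≤ a' (symmetric, so this suffices):
a = 2: 2+2=4, 2+3=5, 2+7=9, 2+8=10
a = 3: 3+3=6, 3+7=10, 3+8=11
a = 7: 7+7=14, 7+8=15
a = 8: 8+8=16
Distinct sums: {4, 5, 6, 9, 10, 11, 14, 15, 16}
|A + A| = 9

|A + A| = 9


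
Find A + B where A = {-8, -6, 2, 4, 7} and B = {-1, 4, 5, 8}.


A + B = {a + b : a ∈ A, b ∈ B}.
Enumerate all |A|·|B| = 5·4 = 20 pairs (a, b) and collect distinct sums.
a = -8: -8+-1=-9, -8+4=-4, -8+5=-3, -8+8=0
a = -6: -6+-1=-7, -6+4=-2, -6+5=-1, -6+8=2
a = 2: 2+-1=1, 2+4=6, 2+5=7, 2+8=10
a = 4: 4+-1=3, 4+4=8, 4+5=9, 4+8=12
a = 7: 7+-1=6, 7+4=11, 7+5=12, 7+8=15
Collecting distinct sums: A + B = {-9, -7, -4, -3, -2, -1, 0, 1, 2, 3, 6, 7, 8, 9, 10, 11, 12, 15}
|A + B| = 18

A + B = {-9, -7, -4, -3, -2, -1, 0, 1, 2, 3, 6, 7, 8, 9, 10, 11, 12, 15}


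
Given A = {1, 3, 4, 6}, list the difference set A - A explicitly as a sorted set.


A - A = {a - a' : a, a' ∈ A}.
Compute a - a' for each ordered pair (a, a'):
a = 1: 1-1=0, 1-3=-2, 1-4=-3, 1-6=-5
a = 3: 3-1=2, 3-3=0, 3-4=-1, 3-6=-3
a = 4: 4-1=3, 4-3=1, 4-4=0, 4-6=-2
a = 6: 6-1=5, 6-3=3, 6-4=2, 6-6=0
Collecting distinct values (and noting 0 appears from a-a):
A - A = {-5, -3, -2, -1, 0, 1, 2, 3, 5}
|A - A| = 9

A - A = {-5, -3, -2, -1, 0, 1, 2, 3, 5}


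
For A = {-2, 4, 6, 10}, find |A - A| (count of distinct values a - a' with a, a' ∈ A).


A - A = {a - a' : a, a' ∈ A}; |A| = 4.
Bounds: 2|A|-1 ≤ |A - A| ≤ |A|² - |A| + 1, i.e. 7 ≤ |A - A| ≤ 13.
Note: 0 ∈ A - A always (from a - a). The set is symmetric: if d ∈ A - A then -d ∈ A - A.
Enumerate nonzero differences d = a - a' with a > a' (then include -d):
Positive differences: {2, 4, 6, 8, 12}
Full difference set: {0} ∪ (positive diffs) ∪ (negative diffs).
|A - A| = 1 + 2·5 = 11 (matches direct enumeration: 11).

|A - A| = 11


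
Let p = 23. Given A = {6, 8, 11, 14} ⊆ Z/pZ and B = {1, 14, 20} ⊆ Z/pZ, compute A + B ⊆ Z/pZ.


Work in Z/23Z: reduce every sum a + b modulo 23.
Enumerate all 12 pairs:
a = 6: 6+1=7, 6+14=20, 6+20=3
a = 8: 8+1=9, 8+14=22, 8+20=5
a = 11: 11+1=12, 11+14=2, 11+20=8
a = 14: 14+1=15, 14+14=5, 14+20=11
Distinct residues collected: {2, 3, 5, 7, 8, 9, 11, 12, 15, 20, 22}
|A + B| = 11 (out of 23 total residues).

A + B = {2, 3, 5, 7, 8, 9, 11, 12, 15, 20, 22}


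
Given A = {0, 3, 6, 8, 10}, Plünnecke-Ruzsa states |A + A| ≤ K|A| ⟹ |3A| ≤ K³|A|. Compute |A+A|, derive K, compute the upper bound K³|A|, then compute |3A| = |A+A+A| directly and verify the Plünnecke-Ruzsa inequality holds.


|A| = 5.
Step 1: Compute A + A by enumerating all 25 pairs.
A + A = {0, 3, 6, 8, 9, 10, 11, 12, 13, 14, 16, 18, 20}, so |A + A| = 13.
Step 2: Doubling constant K = |A + A|/|A| = 13/5 = 13/5 ≈ 2.6000.
Step 3: Plünnecke-Ruzsa gives |3A| ≤ K³·|A| = (2.6000)³ · 5 ≈ 87.8800.
Step 4: Compute 3A = A + A + A directly by enumerating all triples (a,b,c) ∈ A³; |3A| = 23.
Step 5: Check 23 ≤ 87.8800? Yes ✓.

K = 13/5, Plünnecke-Ruzsa bound K³|A| ≈ 87.8800, |3A| = 23, inequality holds.


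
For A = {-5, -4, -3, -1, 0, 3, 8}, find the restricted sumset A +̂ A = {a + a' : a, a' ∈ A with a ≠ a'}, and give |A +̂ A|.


Restricted sumset: A +̂ A = {a + a' : a ∈ A, a' ∈ A, a ≠ a'}.
Equivalently, take A + A and drop any sum 2a that is achievable ONLY as a + a for a ∈ A (i.e. sums representable only with equal summands).
Enumerate pairs (a, a') with a < a' (symmetric, so each unordered pair gives one sum; this covers all a ≠ a'):
  -5 + -4 = -9
  -5 + -3 = -8
  -5 + -1 = -6
  -5 + 0 = -5
  -5 + 3 = -2
  -5 + 8 = 3
  -4 + -3 = -7
  -4 + -1 = -5
  -4 + 0 = -4
  -4 + 3 = -1
  -4 + 8 = 4
  -3 + -1 = -4
  -3 + 0 = -3
  -3 + 3 = 0
  -3 + 8 = 5
  -1 + 0 = -1
  -1 + 3 = 2
  -1 + 8 = 7
  0 + 3 = 3
  0 + 8 = 8
  3 + 8 = 11
Collected distinct sums: {-9, -8, -7, -6, -5, -4, -3, -2, -1, 0, 2, 3, 4, 5, 7, 8, 11}
|A +̂ A| = 17
(Reference bound: |A +̂ A| ≥ 2|A| - 3 for |A| ≥ 2, with |A| = 7 giving ≥ 11.)

|A +̂ A| = 17


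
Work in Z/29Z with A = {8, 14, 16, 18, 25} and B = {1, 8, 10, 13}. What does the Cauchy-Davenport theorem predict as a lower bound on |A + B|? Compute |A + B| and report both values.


Cauchy-Davenport: |A + B| ≥ min(p, |A| + |B| - 1) for A, B nonempty in Z/pZ.
|A| = 5, |B| = 4, p = 29.
CD lower bound = min(29, 5 + 4 - 1) = min(29, 8) = 8.
Compute A + B mod 29 directly:
a = 8: 8+1=9, 8+8=16, 8+10=18, 8+13=21
a = 14: 14+1=15, 14+8=22, 14+10=24, 14+13=27
a = 16: 16+1=17, 16+8=24, 16+10=26, 16+13=0
a = 18: 18+1=19, 18+8=26, 18+10=28, 18+13=2
a = 25: 25+1=26, 25+8=4, 25+10=6, 25+13=9
A + B = {0, 2, 4, 6, 9, 15, 16, 17, 18, 19, 21, 22, 24, 26, 27, 28}, so |A + B| = 16.
Verify: 16 ≥ 8? Yes ✓.

CD lower bound = 8, actual |A + B| = 16.


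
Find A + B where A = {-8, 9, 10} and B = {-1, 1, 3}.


A + B = {a + b : a ∈ A, b ∈ B}.
Enumerate all |A|·|B| = 3·3 = 9 pairs (a, b) and collect distinct sums.
a = -8: -8+-1=-9, -8+1=-7, -8+3=-5
a = 9: 9+-1=8, 9+1=10, 9+3=12
a = 10: 10+-1=9, 10+1=11, 10+3=13
Collecting distinct sums: A + B = {-9, -7, -5, 8, 9, 10, 11, 12, 13}
|A + B| = 9

A + B = {-9, -7, -5, 8, 9, 10, 11, 12, 13}


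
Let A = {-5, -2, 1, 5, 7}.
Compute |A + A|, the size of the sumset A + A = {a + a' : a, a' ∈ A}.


A + A = {a + a' : a, a' ∈ A}; |A| = 5.
General bounds: 2|A| - 1 ≤ |A + A| ≤ |A|(|A|+1)/2, i.e. 9 ≤ |A + A| ≤ 15.
Lower bound 2|A|-1 is attained iff A is an arithmetic progression.
Enumerate sums a + a' for a ≤ a' (symmetric, so this suffices):
a = -5: -5+-5=-10, -5+-2=-7, -5+1=-4, -5+5=0, -5+7=2
a = -2: -2+-2=-4, -2+1=-1, -2+5=3, -2+7=5
a = 1: 1+1=2, 1+5=6, 1+7=8
a = 5: 5+5=10, 5+7=12
a = 7: 7+7=14
Distinct sums: {-10, -7, -4, -1, 0, 2, 3, 5, 6, 8, 10, 12, 14}
|A + A| = 13

|A + A| = 13


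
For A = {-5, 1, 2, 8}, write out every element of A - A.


A - A = {a - a' : a, a' ∈ A}.
Compute a - a' for each ordered pair (a, a'):
a = -5: -5--5=0, -5-1=-6, -5-2=-7, -5-8=-13
a = 1: 1--5=6, 1-1=0, 1-2=-1, 1-8=-7
a = 2: 2--5=7, 2-1=1, 2-2=0, 2-8=-6
a = 8: 8--5=13, 8-1=7, 8-2=6, 8-8=0
Collecting distinct values (and noting 0 appears from a-a):
A - A = {-13, -7, -6, -1, 0, 1, 6, 7, 13}
|A - A| = 9

A - A = {-13, -7, -6, -1, 0, 1, 6, 7, 13}


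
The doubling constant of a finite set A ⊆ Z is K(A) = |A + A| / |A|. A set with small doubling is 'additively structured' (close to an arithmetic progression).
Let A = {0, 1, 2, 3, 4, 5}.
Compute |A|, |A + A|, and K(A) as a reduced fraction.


|A| = 6.
Compute A + A by enumerating all 36 pairs.
A + A = {0, 1, 2, 3, 4, 5, 6, 7, 8, 9, 10}, so |A + A| = 11.
K = |A + A| / |A| = 11/6 (already in lowest terms) ≈ 1.8333.
Reference: AP of size 6 gives K = 11/6 ≈ 1.8333; a fully generic set of size 6 gives K ≈ 3.5000.

|A| = 6, |A + A| = 11, K = 11/6.


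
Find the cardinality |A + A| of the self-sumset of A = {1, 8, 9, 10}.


A + A = {a + a' : a, a' ∈ A}; |A| = 4.
General bounds: 2|A| - 1 ≤ |A + A| ≤ |A|(|A|+1)/2, i.e. 7 ≤ |A + A| ≤ 10.
Lower bound 2|A|-1 is attained iff A is an arithmetic progression.
Enumerate sums a + a' for a ≤ a' (symmetric, so this suffices):
a = 1: 1+1=2, 1+8=9, 1+9=10, 1+10=11
a = 8: 8+8=16, 8+9=17, 8+10=18
a = 9: 9+9=18, 9+10=19
a = 10: 10+10=20
Distinct sums: {2, 9, 10, 11, 16, 17, 18, 19, 20}
|A + A| = 9

|A + A| = 9


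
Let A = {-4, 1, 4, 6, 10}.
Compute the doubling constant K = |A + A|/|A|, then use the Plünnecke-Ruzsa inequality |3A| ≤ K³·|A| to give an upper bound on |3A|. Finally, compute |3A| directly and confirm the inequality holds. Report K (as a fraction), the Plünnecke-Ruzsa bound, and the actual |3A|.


|A| = 5.
Step 1: Compute A + A by enumerating all 25 pairs.
A + A = {-8, -3, 0, 2, 5, 6, 7, 8, 10, 11, 12, 14, 16, 20}, so |A + A| = 14.
Step 2: Doubling constant K = |A + A|/|A| = 14/5 = 14/5 ≈ 2.8000.
Step 3: Plünnecke-Ruzsa gives |3A| ≤ K³·|A| = (2.8000)³ · 5 ≈ 109.7600.
Step 4: Compute 3A = A + A + A directly by enumerating all triples (a,b,c) ∈ A³; |3A| = 27.
Step 5: Check 27 ≤ 109.7600? Yes ✓.

K = 14/5, Plünnecke-Ruzsa bound K³|A| ≈ 109.7600, |3A| = 27, inequality holds.


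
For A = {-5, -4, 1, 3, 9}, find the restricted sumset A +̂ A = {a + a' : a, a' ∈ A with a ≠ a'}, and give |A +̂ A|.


Restricted sumset: A +̂ A = {a + a' : a ∈ A, a' ∈ A, a ≠ a'}.
Equivalently, take A + A and drop any sum 2a that is achievable ONLY as a + a for a ∈ A (i.e. sums representable only with equal summands).
Enumerate pairs (a, a') with a < a' (symmetric, so each unordered pair gives one sum; this covers all a ≠ a'):
  -5 + -4 = -9
  -5 + 1 = -4
  -5 + 3 = -2
  -5 + 9 = 4
  -4 + 1 = -3
  -4 + 3 = -1
  -4 + 9 = 5
  1 + 3 = 4
  1 + 9 = 10
  3 + 9 = 12
Collected distinct sums: {-9, -4, -3, -2, -1, 4, 5, 10, 12}
|A +̂ A| = 9
(Reference bound: |A +̂ A| ≥ 2|A| - 3 for |A| ≥ 2, with |A| = 5 giving ≥ 7.)

|A +̂ A| = 9


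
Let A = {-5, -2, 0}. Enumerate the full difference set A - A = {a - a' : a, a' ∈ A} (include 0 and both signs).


A - A = {a - a' : a, a' ∈ A}.
Compute a - a' for each ordered pair (a, a'):
a = -5: -5--5=0, -5--2=-3, -5-0=-5
a = -2: -2--5=3, -2--2=0, -2-0=-2
a = 0: 0--5=5, 0--2=2, 0-0=0
Collecting distinct values (and noting 0 appears from a-a):
A - A = {-5, -3, -2, 0, 2, 3, 5}
|A - A| = 7

A - A = {-5, -3, -2, 0, 2, 3, 5}


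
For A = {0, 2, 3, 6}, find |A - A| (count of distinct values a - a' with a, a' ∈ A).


A - A = {a - a' : a, a' ∈ A}; |A| = 4.
Bounds: 2|A|-1 ≤ |A - A| ≤ |A|² - |A| + 1, i.e. 7 ≤ |A - A| ≤ 13.
Note: 0 ∈ A - A always (from a - a). The set is symmetric: if d ∈ A - A then -d ∈ A - A.
Enumerate nonzero differences d = a - a' with a > a' (then include -d):
Positive differences: {1, 2, 3, 4, 6}
Full difference set: {0} ∪ (positive diffs) ∪ (negative diffs).
|A - A| = 1 + 2·5 = 11 (matches direct enumeration: 11).

|A - A| = 11


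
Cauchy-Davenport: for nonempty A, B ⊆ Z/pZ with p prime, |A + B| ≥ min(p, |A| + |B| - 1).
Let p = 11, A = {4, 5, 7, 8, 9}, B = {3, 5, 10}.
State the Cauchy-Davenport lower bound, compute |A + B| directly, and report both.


Cauchy-Davenport: |A + B| ≥ min(p, |A| + |B| - 1) for A, B nonempty in Z/pZ.
|A| = 5, |B| = 3, p = 11.
CD lower bound = min(11, 5 + 3 - 1) = min(11, 7) = 7.
Compute A + B mod 11 directly:
a = 4: 4+3=7, 4+5=9, 4+10=3
a = 5: 5+3=8, 5+5=10, 5+10=4
a = 7: 7+3=10, 7+5=1, 7+10=6
a = 8: 8+3=0, 8+5=2, 8+10=7
a = 9: 9+3=1, 9+5=3, 9+10=8
A + B = {0, 1, 2, 3, 4, 6, 7, 8, 9, 10}, so |A + B| = 10.
Verify: 10 ≥ 7? Yes ✓.

CD lower bound = 7, actual |A + B| = 10.


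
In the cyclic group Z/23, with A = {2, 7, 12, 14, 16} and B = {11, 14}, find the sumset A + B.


Work in Z/23Z: reduce every sum a + b modulo 23.
Enumerate all 10 pairs:
a = 2: 2+11=13, 2+14=16
a = 7: 7+11=18, 7+14=21
a = 12: 12+11=0, 12+14=3
a = 14: 14+11=2, 14+14=5
a = 16: 16+11=4, 16+14=7
Distinct residues collected: {0, 2, 3, 4, 5, 7, 13, 16, 18, 21}
|A + B| = 10 (out of 23 total residues).

A + B = {0, 2, 3, 4, 5, 7, 13, 16, 18, 21}


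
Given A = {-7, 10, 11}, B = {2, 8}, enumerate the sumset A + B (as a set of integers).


A + B = {a + b : a ∈ A, b ∈ B}.
Enumerate all |A|·|B| = 3·2 = 6 pairs (a, b) and collect distinct sums.
a = -7: -7+2=-5, -7+8=1
a = 10: 10+2=12, 10+8=18
a = 11: 11+2=13, 11+8=19
Collecting distinct sums: A + B = {-5, 1, 12, 13, 18, 19}
|A + B| = 6

A + B = {-5, 1, 12, 13, 18, 19}


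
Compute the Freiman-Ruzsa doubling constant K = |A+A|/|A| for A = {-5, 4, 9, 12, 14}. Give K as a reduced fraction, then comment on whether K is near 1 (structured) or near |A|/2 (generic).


|A| = 5.
Compute A + A by enumerating all 25 pairs.
A + A = {-10, -1, 4, 7, 8, 9, 13, 16, 18, 21, 23, 24, 26, 28}, so |A + A| = 14.
K = |A + A| / |A| = 14/5 (already in lowest terms) ≈ 2.8000.
Reference: AP of size 5 gives K = 9/5 ≈ 1.8000; a fully generic set of size 5 gives K ≈ 3.0000.

|A| = 5, |A + A| = 14, K = 14/5.


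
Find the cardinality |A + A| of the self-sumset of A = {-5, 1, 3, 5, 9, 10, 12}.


A + A = {a + a' : a, a' ∈ A}; |A| = 7.
General bounds: 2|A| - 1 ≤ |A + A| ≤ |A|(|A|+1)/2, i.e. 13 ≤ |A + A| ≤ 28.
Lower bound 2|A|-1 is attained iff A is an arithmetic progression.
Enumerate sums a + a' for a ≤ a' (symmetric, so this suffices):
a = -5: -5+-5=-10, -5+1=-4, -5+3=-2, -5+5=0, -5+9=4, -5+10=5, -5+12=7
a = 1: 1+1=2, 1+3=4, 1+5=6, 1+9=10, 1+10=11, 1+12=13
a = 3: 3+3=6, 3+5=8, 3+9=12, 3+10=13, 3+12=15
a = 5: 5+5=10, 5+9=14, 5+10=15, 5+12=17
a = 9: 9+9=18, 9+10=19, 9+12=21
a = 10: 10+10=20, 10+12=22
a = 12: 12+12=24
Distinct sums: {-10, -4, -2, 0, 2, 4, 5, 6, 7, 8, 10, 11, 12, 13, 14, 15, 17, 18, 19, 20, 21, 22, 24}
|A + A| = 23

|A + A| = 23


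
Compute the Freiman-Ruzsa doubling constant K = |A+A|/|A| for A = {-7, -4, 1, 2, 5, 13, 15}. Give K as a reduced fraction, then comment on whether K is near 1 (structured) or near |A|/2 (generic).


|A| = 7.
Compute A + A by enumerating all 49 pairs.
A + A = {-14, -11, -8, -6, -5, -3, -2, 1, 2, 3, 4, 6, 7, 8, 9, 10, 11, 14, 15, 16, 17, 18, 20, 26, 28, 30}, so |A + A| = 26.
K = |A + A| / |A| = 26/7 (already in lowest terms) ≈ 3.7143.
Reference: AP of size 7 gives K = 13/7 ≈ 1.8571; a fully generic set of size 7 gives K ≈ 4.0000.

|A| = 7, |A + A| = 26, K = 26/7.


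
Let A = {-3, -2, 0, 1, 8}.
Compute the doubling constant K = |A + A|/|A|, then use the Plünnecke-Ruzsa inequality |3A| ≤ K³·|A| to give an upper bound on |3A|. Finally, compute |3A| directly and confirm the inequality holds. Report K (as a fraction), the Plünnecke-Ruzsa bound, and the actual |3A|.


|A| = 5.
Step 1: Compute A + A by enumerating all 25 pairs.
A + A = {-6, -5, -4, -3, -2, -1, 0, 1, 2, 5, 6, 8, 9, 16}, so |A + A| = 14.
Step 2: Doubling constant K = |A + A|/|A| = 14/5 = 14/5 ≈ 2.8000.
Step 3: Plünnecke-Ruzsa gives |3A| ≤ K³·|A| = (2.8000)³ · 5 ≈ 109.7600.
Step 4: Compute 3A = A + A + A directly by enumerating all triples (a,b,c) ∈ A³; |3A| = 25.
Step 5: Check 25 ≤ 109.7600? Yes ✓.

K = 14/5, Plünnecke-Ruzsa bound K³|A| ≈ 109.7600, |3A| = 25, inequality holds.


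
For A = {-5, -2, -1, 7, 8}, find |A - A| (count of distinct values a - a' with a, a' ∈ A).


A - A = {a - a' : a, a' ∈ A}; |A| = 5.
Bounds: 2|A|-1 ≤ |A - A| ≤ |A|² - |A| + 1, i.e. 9 ≤ |A - A| ≤ 21.
Note: 0 ∈ A - A always (from a - a). The set is symmetric: if d ∈ A - A then -d ∈ A - A.
Enumerate nonzero differences d = a - a' with a > a' (then include -d):
Positive differences: {1, 3, 4, 8, 9, 10, 12, 13}
Full difference set: {0} ∪ (positive diffs) ∪ (negative diffs).
|A - A| = 1 + 2·8 = 17 (matches direct enumeration: 17).

|A - A| = 17


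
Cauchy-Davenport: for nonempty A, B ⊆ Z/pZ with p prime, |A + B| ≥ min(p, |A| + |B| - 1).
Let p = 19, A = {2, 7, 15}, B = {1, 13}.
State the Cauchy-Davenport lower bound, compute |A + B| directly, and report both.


Cauchy-Davenport: |A + B| ≥ min(p, |A| + |B| - 1) for A, B nonempty in Z/pZ.
|A| = 3, |B| = 2, p = 19.
CD lower bound = min(19, 3 + 2 - 1) = min(19, 4) = 4.
Compute A + B mod 19 directly:
a = 2: 2+1=3, 2+13=15
a = 7: 7+1=8, 7+13=1
a = 15: 15+1=16, 15+13=9
A + B = {1, 3, 8, 9, 15, 16}, so |A + B| = 6.
Verify: 6 ≥ 4? Yes ✓.

CD lower bound = 4, actual |A + B| = 6.


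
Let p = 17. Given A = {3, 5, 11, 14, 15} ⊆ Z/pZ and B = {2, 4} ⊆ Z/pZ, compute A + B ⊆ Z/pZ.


Work in Z/17Z: reduce every sum a + b modulo 17.
Enumerate all 10 pairs:
a = 3: 3+2=5, 3+4=7
a = 5: 5+2=7, 5+4=9
a = 11: 11+2=13, 11+4=15
a = 14: 14+2=16, 14+4=1
a = 15: 15+2=0, 15+4=2
Distinct residues collected: {0, 1, 2, 5, 7, 9, 13, 15, 16}
|A + B| = 9 (out of 17 total residues).

A + B = {0, 1, 2, 5, 7, 9, 13, 15, 16}


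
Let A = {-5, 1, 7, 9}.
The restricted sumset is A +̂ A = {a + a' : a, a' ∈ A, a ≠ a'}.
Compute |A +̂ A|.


Restricted sumset: A +̂ A = {a + a' : a ∈ A, a' ∈ A, a ≠ a'}.
Equivalently, take A + A and drop any sum 2a that is achievable ONLY as a + a for a ∈ A (i.e. sums representable only with equal summands).
Enumerate pairs (a, a') with a < a' (symmetric, so each unordered pair gives one sum; this covers all a ≠ a'):
  -5 + 1 = -4
  -5 + 7 = 2
  -5 + 9 = 4
  1 + 7 = 8
  1 + 9 = 10
  7 + 9 = 16
Collected distinct sums: {-4, 2, 4, 8, 10, 16}
|A +̂ A| = 6
(Reference bound: |A +̂ A| ≥ 2|A| - 3 for |A| ≥ 2, with |A| = 4 giving ≥ 5.)

|A +̂ A| = 6


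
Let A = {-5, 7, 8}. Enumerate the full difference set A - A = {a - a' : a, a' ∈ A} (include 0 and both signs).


A - A = {a - a' : a, a' ∈ A}.
Compute a - a' for each ordered pair (a, a'):
a = -5: -5--5=0, -5-7=-12, -5-8=-13
a = 7: 7--5=12, 7-7=0, 7-8=-1
a = 8: 8--5=13, 8-7=1, 8-8=0
Collecting distinct values (and noting 0 appears from a-a):
A - A = {-13, -12, -1, 0, 1, 12, 13}
|A - A| = 7

A - A = {-13, -12, -1, 0, 1, 12, 13}


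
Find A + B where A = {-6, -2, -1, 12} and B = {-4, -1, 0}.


A + B = {a + b : a ∈ A, b ∈ B}.
Enumerate all |A|·|B| = 4·3 = 12 pairs (a, b) and collect distinct sums.
a = -6: -6+-4=-10, -6+-1=-7, -6+0=-6
a = -2: -2+-4=-6, -2+-1=-3, -2+0=-2
a = -1: -1+-4=-5, -1+-1=-2, -1+0=-1
a = 12: 12+-4=8, 12+-1=11, 12+0=12
Collecting distinct sums: A + B = {-10, -7, -6, -5, -3, -2, -1, 8, 11, 12}
|A + B| = 10

A + B = {-10, -7, -6, -5, -3, -2, -1, 8, 11, 12}


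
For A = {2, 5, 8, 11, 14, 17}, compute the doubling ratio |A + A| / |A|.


|A| = 6.
Compute A + A by enumerating all 36 pairs.
A + A = {4, 7, 10, 13, 16, 19, 22, 25, 28, 31, 34}, so |A + A| = 11.
K = |A + A| / |A| = 11/6 (already in lowest terms) ≈ 1.8333.
Reference: AP of size 6 gives K = 11/6 ≈ 1.8333; a fully generic set of size 6 gives K ≈ 3.5000.

|A| = 6, |A + A| = 11, K = 11/6.


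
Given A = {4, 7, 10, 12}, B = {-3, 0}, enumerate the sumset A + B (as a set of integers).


A + B = {a + b : a ∈ A, b ∈ B}.
Enumerate all |A|·|B| = 4·2 = 8 pairs (a, b) and collect distinct sums.
a = 4: 4+-3=1, 4+0=4
a = 7: 7+-3=4, 7+0=7
a = 10: 10+-3=7, 10+0=10
a = 12: 12+-3=9, 12+0=12
Collecting distinct sums: A + B = {1, 4, 7, 9, 10, 12}
|A + B| = 6

A + B = {1, 4, 7, 9, 10, 12}


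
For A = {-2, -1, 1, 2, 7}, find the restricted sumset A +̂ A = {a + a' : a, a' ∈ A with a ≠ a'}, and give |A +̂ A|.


Restricted sumset: A +̂ A = {a + a' : a ∈ A, a' ∈ A, a ≠ a'}.
Equivalently, take A + A and drop any sum 2a that is achievable ONLY as a + a for a ∈ A (i.e. sums representable only with equal summands).
Enumerate pairs (a, a') with a < a' (symmetric, so each unordered pair gives one sum; this covers all a ≠ a'):
  -2 + -1 = -3
  -2 + 1 = -1
  -2 + 2 = 0
  -2 + 7 = 5
  -1 + 1 = 0
  -1 + 2 = 1
  -1 + 7 = 6
  1 + 2 = 3
  1 + 7 = 8
  2 + 7 = 9
Collected distinct sums: {-3, -1, 0, 1, 3, 5, 6, 8, 9}
|A +̂ A| = 9
(Reference bound: |A +̂ A| ≥ 2|A| - 3 for |A| ≥ 2, with |A| = 5 giving ≥ 7.)

|A +̂ A| = 9


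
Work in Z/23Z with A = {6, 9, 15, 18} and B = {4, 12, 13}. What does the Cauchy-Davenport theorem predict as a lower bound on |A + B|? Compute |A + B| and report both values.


Cauchy-Davenport: |A + B| ≥ min(p, |A| + |B| - 1) for A, B nonempty in Z/pZ.
|A| = 4, |B| = 3, p = 23.
CD lower bound = min(23, 4 + 3 - 1) = min(23, 6) = 6.
Compute A + B mod 23 directly:
a = 6: 6+4=10, 6+12=18, 6+13=19
a = 9: 9+4=13, 9+12=21, 9+13=22
a = 15: 15+4=19, 15+12=4, 15+13=5
a = 18: 18+4=22, 18+12=7, 18+13=8
A + B = {4, 5, 7, 8, 10, 13, 18, 19, 21, 22}, so |A + B| = 10.
Verify: 10 ≥ 6? Yes ✓.

CD lower bound = 6, actual |A + B| = 10.


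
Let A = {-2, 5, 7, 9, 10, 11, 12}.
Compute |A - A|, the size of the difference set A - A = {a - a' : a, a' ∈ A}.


A - A = {a - a' : a, a' ∈ A}; |A| = 7.
Bounds: 2|A|-1 ≤ |A - A| ≤ |A|² - |A| + 1, i.e. 13 ≤ |A - A| ≤ 43.
Note: 0 ∈ A - A always (from a - a). The set is symmetric: if d ∈ A - A then -d ∈ A - A.
Enumerate nonzero differences d = a - a' with a > a' (then include -d):
Positive differences: {1, 2, 3, 4, 5, 6, 7, 9, 11, 12, 13, 14}
Full difference set: {0} ∪ (positive diffs) ∪ (negative diffs).
|A - A| = 1 + 2·12 = 25 (matches direct enumeration: 25).

|A - A| = 25


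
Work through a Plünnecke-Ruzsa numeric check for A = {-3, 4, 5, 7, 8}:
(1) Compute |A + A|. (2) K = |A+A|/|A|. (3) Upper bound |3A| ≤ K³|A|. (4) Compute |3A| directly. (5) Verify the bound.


|A| = 5.
Step 1: Compute A + A by enumerating all 25 pairs.
A + A = {-6, 1, 2, 4, 5, 8, 9, 10, 11, 12, 13, 14, 15, 16}, so |A + A| = 14.
Step 2: Doubling constant K = |A + A|/|A| = 14/5 = 14/5 ≈ 2.8000.
Step 3: Plünnecke-Ruzsa gives |3A| ≤ K³·|A| = (2.8000)³ · 5 ≈ 109.7600.
Step 4: Compute 3A = A + A + A directly by enumerating all triples (a,b,c) ∈ A³; |3A| = 25.
Step 5: Check 25 ≤ 109.7600? Yes ✓.

K = 14/5, Plünnecke-Ruzsa bound K³|A| ≈ 109.7600, |3A| = 25, inequality holds.


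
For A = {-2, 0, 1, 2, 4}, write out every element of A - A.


A - A = {a - a' : a, a' ∈ A}.
Compute a - a' for each ordered pair (a, a'):
a = -2: -2--2=0, -2-0=-2, -2-1=-3, -2-2=-4, -2-4=-6
a = 0: 0--2=2, 0-0=0, 0-1=-1, 0-2=-2, 0-4=-4
a = 1: 1--2=3, 1-0=1, 1-1=0, 1-2=-1, 1-4=-3
a = 2: 2--2=4, 2-0=2, 2-1=1, 2-2=0, 2-4=-2
a = 4: 4--2=6, 4-0=4, 4-1=3, 4-2=2, 4-4=0
Collecting distinct values (and noting 0 appears from a-a):
A - A = {-6, -4, -3, -2, -1, 0, 1, 2, 3, 4, 6}
|A - A| = 11

A - A = {-6, -4, -3, -2, -1, 0, 1, 2, 3, 4, 6}


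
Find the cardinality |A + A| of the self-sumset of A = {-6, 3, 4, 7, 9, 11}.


A + A = {a + a' : a, a' ∈ A}; |A| = 6.
General bounds: 2|A| - 1 ≤ |A + A| ≤ |A|(|A|+1)/2, i.e. 11 ≤ |A + A| ≤ 21.
Lower bound 2|A|-1 is attained iff A is an arithmetic progression.
Enumerate sums a + a' for a ≤ a' (symmetric, so this suffices):
a = -6: -6+-6=-12, -6+3=-3, -6+4=-2, -6+7=1, -6+9=3, -6+11=5
a = 3: 3+3=6, 3+4=7, 3+7=10, 3+9=12, 3+11=14
a = 4: 4+4=8, 4+7=11, 4+9=13, 4+11=15
a = 7: 7+7=14, 7+9=16, 7+11=18
a = 9: 9+9=18, 9+11=20
a = 11: 11+11=22
Distinct sums: {-12, -3, -2, 1, 3, 5, 6, 7, 8, 10, 11, 12, 13, 14, 15, 16, 18, 20, 22}
|A + A| = 19

|A + A| = 19


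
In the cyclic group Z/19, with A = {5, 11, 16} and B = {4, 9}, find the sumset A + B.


Work in Z/19Z: reduce every sum a + b modulo 19.
Enumerate all 6 pairs:
a = 5: 5+4=9, 5+9=14
a = 11: 11+4=15, 11+9=1
a = 16: 16+4=1, 16+9=6
Distinct residues collected: {1, 6, 9, 14, 15}
|A + B| = 5 (out of 19 total residues).

A + B = {1, 6, 9, 14, 15}


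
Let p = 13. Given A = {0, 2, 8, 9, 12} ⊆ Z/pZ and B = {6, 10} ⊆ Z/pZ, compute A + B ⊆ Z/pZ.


Work in Z/13Z: reduce every sum a + b modulo 13.
Enumerate all 10 pairs:
a = 0: 0+6=6, 0+10=10
a = 2: 2+6=8, 2+10=12
a = 8: 8+6=1, 8+10=5
a = 9: 9+6=2, 9+10=6
a = 12: 12+6=5, 12+10=9
Distinct residues collected: {1, 2, 5, 6, 8, 9, 10, 12}
|A + B| = 8 (out of 13 total residues).

A + B = {1, 2, 5, 6, 8, 9, 10, 12}
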